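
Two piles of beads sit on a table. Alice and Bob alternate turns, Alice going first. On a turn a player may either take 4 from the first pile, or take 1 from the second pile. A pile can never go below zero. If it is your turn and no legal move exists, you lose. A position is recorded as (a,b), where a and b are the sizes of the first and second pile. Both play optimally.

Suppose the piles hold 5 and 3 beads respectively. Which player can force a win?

Bob wins.

Label each position W (a win for the player to move) or L (a loss). A position with no legal move is L; any other position is W exactly when some move reaches an L, and L when every move reaches a W.
No move ever increases a pile, so every position that can arise here has a ≤ 5 and b ≤ 3; it is enough to label the cells with 0 ≤ a ≤ 5 and 0 ≤ b ≤ 3.
Every move lowers a or b (never raises either), so fill the grid row by row in increasing a, and left to right within a row: each cell's successors are then already labelled.
      b=0  b=1  b=2  b=3
a=0:    L    W    L    W
a=1:    L    W    L    W
a=2:    L    W    L    W
a=3:    L    W    L    W
a=4:    W    L    W    L
a=5:    W    L    W    L
Cells with no legal move (terminal, hence L): (0,0), (1,0), (2,0), (3,0).
The remaining L cells, each justified by listing all of its moves:
(0,2): L (sole option (0,1)(W) is W)
(1,2): L (sole option (1,1)(W) is W)
(2,2): L (sole option (2,1)(W) is W)
(3,2): L (sole option (3,1)(W) is W)
(4,1): L (options (0,1)(W), (4,0)(W) are all W)
(4,3): L (options (0,3)(W), (4,2)(W) are all W)
(5,1): L (options (1,1)(W), (5,0)(W) are all W)
(5,3): L (options (1,3)(W), (5,2)(W) are all W)
Every other cell has at least one move into one of the L cells above, so it is W.
Every move from (5,3) reaches a W position, so the mover loses.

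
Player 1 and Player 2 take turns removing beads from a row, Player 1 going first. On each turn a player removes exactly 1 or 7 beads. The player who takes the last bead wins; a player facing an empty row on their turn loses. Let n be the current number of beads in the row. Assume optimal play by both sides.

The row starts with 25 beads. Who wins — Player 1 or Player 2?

Classify positions by backward induction: terminal positions (no move available) are L. From any other position, the mover wins iff some move reaches an L.
n=0: no move → L
n=1: can move to 0, which is L ⇒ W
n=2: the only move is to 1(W), a W ⇒ L
n=3: can move to 2, which is L ⇒ W
n=4: the only move is to 3(W), a W ⇒ L
n=5: can move to 4, which is L ⇒ W
n=6: the only move is to 5(W), a W ⇒ L
n=7: can move to 6, which is L ⇒ W
n=8: moves to 7(W), 1(W); every one is W ⇒ L
n=9: can move to 8, which is L ⇒ W
n=10: moves to 9(W), 3(W); every one is W ⇒ L
n=11: can move to 10, which is L ⇒ W
n=12: moves to 11(W), 5(W); every one is W ⇒ L
n=13: can move to 12, which is L ⇒ W
n=14: moves to 13(W), 7(W); every one is W ⇒ L
n=15: can move to 14, which is L ⇒ W
n=16: moves to 15(W), 9(W); every one is W ⇒ L
n=17: can move to 16, which is L ⇒ W
n=18: moves to 17(W), 11(W); every one is W ⇒ L
n=19: can move to 18, which is L ⇒ W
n=20: moves to 19(W), 13(W); every one is W ⇒ L
n=21: can move to 20, which is L ⇒ W
n=22: moves to 21(W), 15(W); every one is W ⇒ L
n=23: can move to 22, which is L ⇒ W
n=24: moves to 23(W), 17(W); every one is W ⇒ L
n=25: can move to 24, which is L ⇒ W
From 25 Player 1 can remove 1, leaving 24, reaching an L position.

Player 1 wins.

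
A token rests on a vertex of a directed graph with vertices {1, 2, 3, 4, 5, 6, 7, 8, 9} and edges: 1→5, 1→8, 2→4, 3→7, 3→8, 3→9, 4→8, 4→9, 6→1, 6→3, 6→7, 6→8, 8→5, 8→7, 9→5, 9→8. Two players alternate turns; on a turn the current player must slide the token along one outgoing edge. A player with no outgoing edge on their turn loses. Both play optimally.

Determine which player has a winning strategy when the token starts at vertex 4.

The second player wins.

Use the standard recursion: the mover loses at a terminal position; elsewhere, the mover wins exactly when some move hands the opponent an L position.
Every edge goes from a vertex to one that appears earlier in the order 5, 7, 8, 9, 1, 3, 6, 4, 2, so processing vertices in that order labels each vertex after all of its successors.
5: no outgoing edge → L
7: no outgoing edge → L
8: can move to 7, which is L ⇒ W
9: can move to 5, which is L ⇒ W
1: can move to 5, which is L ⇒ W
3: can move to 7, which is L ⇒ W
6: can move to 7, which is L ⇒ W
4: moves to 9(W), 8(W); every one is W ⇒ L
2: can move to 4, which is L ⇒ W
Every move from 4 reaches a W position, so the mover loses.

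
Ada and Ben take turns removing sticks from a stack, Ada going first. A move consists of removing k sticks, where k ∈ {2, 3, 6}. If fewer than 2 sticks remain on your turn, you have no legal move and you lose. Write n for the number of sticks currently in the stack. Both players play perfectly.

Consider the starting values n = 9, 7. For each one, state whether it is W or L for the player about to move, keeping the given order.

Use the standard recursion: the mover loses at a terminal position; elsewhere, the mover wins exactly when some move hands the opponent an L position.
n=0: no move → L
n=1: no move → L
n=2: reaches L-position 0 → W
n=3: reaches L-position 1 → W
n=4: reaches L-position 1 → W
n=5: only reaches 3(W), 2(W), all W → L
n=6: reaches L-position 0 → W
n=7: reaches L-position 5 → W
n=8: reaches L-position 5 → W
n=9: only reaches 7(W), 6(W), 3(W), all W → L

9: L, 7: W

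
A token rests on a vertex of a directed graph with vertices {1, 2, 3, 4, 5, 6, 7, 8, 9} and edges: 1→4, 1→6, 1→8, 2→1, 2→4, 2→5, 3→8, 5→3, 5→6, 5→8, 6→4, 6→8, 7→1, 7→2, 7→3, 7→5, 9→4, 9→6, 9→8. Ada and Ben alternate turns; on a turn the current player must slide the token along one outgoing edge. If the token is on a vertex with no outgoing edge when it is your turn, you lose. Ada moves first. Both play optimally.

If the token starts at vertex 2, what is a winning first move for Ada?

Move to 4.

Build the W/L table. Terminal = L. A non-terminal position is W if it has a move to some L; otherwise it is L.
Every edge goes from a vertex to one that appears earlier in the order 4, 8, 3, 6, 1, 5, 2, 7, 9, so processing vertices in that order labels each vertex after all of its successors.
4: no outgoing edge → L
8: no outgoing edge → L
3: →8(L), so W
6: →8(L), so W
1: →8(L), so W
5: →8(L), so W
2: →4(L), so W
7: →2(W), 5(W), 1(W), 3(W) — all W, so L
9: →8(L), so W
From 2, the L positions reachable in one move are: 4.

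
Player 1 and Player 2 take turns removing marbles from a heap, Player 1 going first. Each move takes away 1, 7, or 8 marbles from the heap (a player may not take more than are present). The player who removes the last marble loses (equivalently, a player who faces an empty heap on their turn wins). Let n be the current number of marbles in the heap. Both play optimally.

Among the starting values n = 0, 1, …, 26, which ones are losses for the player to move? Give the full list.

Work bottom-up. With no move the player to move wins. Otherwise the position is W if at least one move leads to an L position for the opponent, and L if every move leads to a W.
n=0: no move; the opponent has just taken the last marble and therefore loses → W
n=1: →0(W) only, which is W, so L
n=2: →1(L), so W
n=3: →2(W) only, which is W, so L
n=4: →3(L), so W
n=5: →4(W) only, which is W, so L
n=6: →5(L), so W
n=7: →6(W), 0(W) — all W, so L
n=8: →7(L), so W
n=9: →1(L), so W
n=10: →3(L), so W
n=11: →3(L), so W
n=12: →5(L), so W
n=13: →5(L), so W
n=14: →7(L), so W
n=15: →7(L), so W
n=16: →15(W), 9(W), 8(W) — all W, so L
n=17: →16(L), so W
n=18: →17(W), 11(W), 10(W) — all W, so L
n=19: →18(L), so W
n=20: →19(W), 13(W), 12(W) — all W, so L
n=21: →20(L), so W
n=22: →21(W), 15(W), 14(W) — all W, so L
n=23: →22(L), so W
n=24: →16(L), so W
n=25: →18(L), so W
n=26: →18(L), so W
The losing starting values of n are exactly the entries labelled L in this table (8 of them).

1, 3, 5, 7, 16, 18, 20, 22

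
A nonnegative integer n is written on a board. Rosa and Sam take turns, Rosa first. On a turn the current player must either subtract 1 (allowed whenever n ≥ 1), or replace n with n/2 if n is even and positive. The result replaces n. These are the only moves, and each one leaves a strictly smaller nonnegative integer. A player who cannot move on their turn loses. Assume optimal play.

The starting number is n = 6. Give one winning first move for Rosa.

Positions with no move are L. A position that does have a move is losing for the player to move precisely when every available move leads to a winning position for the opponent. Fill in the labels:
n=0: no move → L
n=1: →0(L), so W
n=2: →1(W) only, which is W, so L
n=3: →2(L), so W
n=4: →2(L), so W
n=5: →4(W) only, which is W, so L
n=6: →5(L), so W
From 6, the L positions reachable in one move are: 5.

Move to 5.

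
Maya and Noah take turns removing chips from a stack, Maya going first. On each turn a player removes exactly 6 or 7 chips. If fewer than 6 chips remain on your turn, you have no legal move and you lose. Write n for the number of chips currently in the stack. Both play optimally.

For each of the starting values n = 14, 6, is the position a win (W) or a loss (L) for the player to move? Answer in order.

Use the standard recursion: the mover loses at a terminal position; elsewhere, the mover wins exactly when some move hands the opponent an L position.
n=0: no move → L
n=1: no move → L
n=2: no move → L
n=3: no move → L
n=4: no move → L
n=5: no move → L
n=6: can move to 0, which is L ⇒ W
n=7: can move to 1, which is L ⇒ W
n=8: can move to 2, which is L ⇒ W
n=9: can move to 3, which is L ⇒ W
n=10: can move to 4, which is L ⇒ W
n=11: can move to 5, which is L ⇒ W
n=12: can move to 5, which is L ⇒ W
n=13: moves to 7(W), 6(W); every one is W ⇒ L
n=14: moves to 8(W), 7(W); every one is W ⇒ L

14: L, 6: W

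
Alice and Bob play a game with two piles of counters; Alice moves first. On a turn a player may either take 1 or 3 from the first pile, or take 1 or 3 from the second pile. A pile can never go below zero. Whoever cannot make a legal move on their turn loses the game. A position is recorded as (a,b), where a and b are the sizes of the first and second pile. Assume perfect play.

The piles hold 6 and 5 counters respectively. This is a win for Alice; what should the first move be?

Move to (5,5).

Build the W/L table. Terminal = L. A non-terminal position is W if it has a move to some L; otherwise it is L.
No move ever increases a pile, so every position that can arise here has a ≤ 6 and b ≤ 5; it is enough to label the cells with 0 ≤ a ≤ 6 and 0 ≤ b ≤ 5.
Every move lowers a or b (never raises either), so fill the grid row by row in increasing a, and left to right within a row: each cell's successors are then already labelled.
      b=0  b=1  b=2  b=3  b=4  b=5
a=0:    L    W    L    W    L    W
a=1:    W    L    W    L    W    L
a=2:    L    W    L    W    L    W
a=3:    W    L    W    L    W    L
a=4:    L    W    L    W    L    W
a=5:    W    L    W    L    W    L
a=6:    L    W    L    W    L    W
Cells with no legal move (terminal, hence L): (0,0).
The remaining L cells, each justified by listing all of its moves:
(0,2): the only move is to (0,1)(W), a W ⇒ L
(0,4): moves to (0,3)(W), (0,1)(W); every one is W ⇒ L
(1,1): moves to (0,1)(W), (1,0)(W); every one is W ⇒ L
(1,3): moves to (0,3)(W), (1,2)(W), (1,0)(W); every one is W ⇒ L
(1,5): moves to (0,5)(W), (1,4)(W), (1,2)(W); every one is W ⇒ L
(2,0): the only move is to (1,0)(W), a W ⇒ L
(2,2): moves to (1,2)(W), (2,1)(W); every one is W ⇒ L
(2,4): moves to (1,4)(W), (2,3)(W), (2,1)(W); every one is W ⇒ L
(3,1): moves to (2,1)(W), (0,1)(W), (3,0)(W); every one is W ⇒ L
(3,3): moves to (2,3)(W), (0,3)(W), (3,2)(W), (3,0)(W); every one is W ⇒ L
(3,5): moves to (2,5)(W), (0,5)(W), (3,4)(W), (3,2)(W); every one is W ⇒ L
(4,0): moves to (3,0)(W), (1,0)(W); every one is W ⇒ L
(4,2): moves to (3,2)(W), (1,2)(W), (4,1)(W); every one is W ⇒ L
(4,4): moves to (3,4)(W), (1,4)(W), (4,3)(W), (4,1)(W); every one is W ⇒ L
(5,1): moves to (4,1)(W), (2,1)(W), (5,0)(W); every one is W ⇒ L
(5,3): moves to (4,3)(W), (2,3)(W), (5,2)(W), (5,0)(W); every one is W ⇒ L
(5,5): moves to (4,5)(W), (2,5)(W), (5,4)(W), (5,2)(W); every one is W ⇒ L
(6,0): moves to (5,0)(W), (3,0)(W); every one is W ⇒ L
(6,2): moves to (5,2)(W), (3,2)(W), (6,1)(W); every one is W ⇒ L
(6,4): moves to (5,4)(W), (3,4)(W), (6,3)(W), (6,1)(W); every one is W ⇒ L
Every other cell has at least one move into one of the L cells above, so it is W.
From (6,5), the L positions reachable in one move are: (5,5), (3,5), (6,4), (6,2). Any move reaching one of these is winning.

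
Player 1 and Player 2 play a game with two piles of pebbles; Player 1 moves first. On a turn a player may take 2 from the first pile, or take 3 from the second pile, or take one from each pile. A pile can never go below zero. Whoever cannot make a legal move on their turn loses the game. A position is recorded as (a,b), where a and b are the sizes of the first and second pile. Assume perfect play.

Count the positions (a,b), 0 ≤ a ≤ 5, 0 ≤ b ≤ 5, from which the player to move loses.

Label each position W (a win for the player to move) or L (a loss). A position with no legal move is L; any other position is W exactly when some move reaches an L, and L when every move reaches a W.
Every move lowers a or b (never raises either), so fill the grid row by row in increasing a, and left to right within a row: each cell's successors are then already labelled.
      b=0  b=1  b=2  b=3  b=4  b=5
a=0:    L    L    L    W    W    W
a=1:    L    W    W    W    L    L
a=2:    W    W    W    L    L    W
a=3:    W    L    L    L    W    W
a=4:    L    L    W    W    W    L
a=5:    L    W    W    W    L    L
Cells with no legal move (terminal, hence L): (0,0), (0,1), (0,2), (1,0).
The remaining L cells, each justified by listing all of its moves:
(1,4): →(1,1)(W), (0,3)(W) — all W, so L
(1,5): →(1,2)(W), (0,4)(W) — all W, so L
(2,3): →(0,3)(W), (2,0)(W), (1,2)(W) — all W, so L
(2,4): →(0,4)(W), (2,1)(W), (1,3)(W) — all W, so L
(3,1): →(1,1)(W), (2,0)(W) — all W, so L
(3,2): →(1,2)(W), (2,1)(W) — all W, so L
(3,3): →(1,3)(W), (3,0)(W), (2,2)(W) — all W, so L
(4,0): →(2,0)(W) only, which is W, so L
(4,1): →(2,1)(W), (3,0)(W) — all W, so L
(4,5): →(2,5)(W), (4,2)(W), (3,4)(W) — all W, so L
(5,0): →(3,0)(W) only, which is W, so L
(5,4): →(3,4)(W), (5,1)(W), (4,3)(W) — all W, so L
(5,5): →(3,5)(W), (5,2)(W), (4,4)(W) — all W, so L
Every other cell has at least one move into one of the L cells above, so it is W.
L cells per row: a=0: 3, a=1: 3, a=2: 2, a=3: 3, a=4: 3, a=5: 3; total 17.

17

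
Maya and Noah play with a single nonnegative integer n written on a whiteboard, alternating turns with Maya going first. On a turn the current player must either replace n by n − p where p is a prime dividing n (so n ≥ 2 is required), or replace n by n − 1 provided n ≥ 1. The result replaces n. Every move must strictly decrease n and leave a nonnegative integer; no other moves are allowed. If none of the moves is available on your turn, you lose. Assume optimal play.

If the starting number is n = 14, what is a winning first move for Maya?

Positions with no move are L. A position that does have a move is losing for the player to move precisely when every available move leads to a winning position for the opponent. Fill in the labels:
n=0: no move → L
n=1: can move to 0, which is L ⇒ W
n=2: can move to 0, which is L ⇒ W
n=3: can move to 0, which is L ⇒ W
n=4: moves to 2(W), 3(W); every one is W ⇒ L
n=5: can move to 0, which is L ⇒ W
n=6: can move to 4, which is L ⇒ W
n=7: can move to 0, which is L ⇒ W
n=8: moves to 6(W), 7(W); every one is W ⇒ L
n=9: can move to 8, which is L ⇒ W
n=10: can move to 8, which is L ⇒ W
n=11: can move to 0, which is L ⇒ W
n=12: moves to 9(W), 10(W), 11(W); every one is W ⇒ L
n=13: can move to 0, which is L ⇒ W
n=14: can move to 12, which is L ⇒ W
From 14, the L positions reachable in one move are: 12.

Move to 12.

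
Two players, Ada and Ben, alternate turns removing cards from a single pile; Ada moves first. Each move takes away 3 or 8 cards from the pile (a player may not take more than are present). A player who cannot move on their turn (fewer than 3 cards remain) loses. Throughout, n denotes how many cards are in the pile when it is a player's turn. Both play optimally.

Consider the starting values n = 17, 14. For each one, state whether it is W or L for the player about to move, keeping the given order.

17: L, 14: W

Label each position W (a win for the player to move) or L (a loss). A position with no legal move is L; any other position is W exactly when some move reaches an L, and L when every move reaches a W.
n=0: no move → L
n=1: no move → L
n=2: no move → L
n=3: reaches L-position 0 → W
n=4: reaches L-position 1 → W
n=5: reaches L-position 2 → W
n=6: only reaches 3(W), which is W → L
n=7: only reaches 4(W), which is W → L
n=8: reaches L-position 0 → W
n=9: reaches L-position 6 → W
n=10: reaches L-position 7 → W
n=11: only reaches 8(W), 3(W), all W → L
n=12: only reaches 9(W), 4(W), all W → L
n=13: only reaches 10(W), 5(W), all W → L
n=14: reaches L-position 11 → W
n=15: reaches L-position 12 → W
n=16: reaches L-position 13 → W
n=17: only reaches 14(W), 9(W), all W → L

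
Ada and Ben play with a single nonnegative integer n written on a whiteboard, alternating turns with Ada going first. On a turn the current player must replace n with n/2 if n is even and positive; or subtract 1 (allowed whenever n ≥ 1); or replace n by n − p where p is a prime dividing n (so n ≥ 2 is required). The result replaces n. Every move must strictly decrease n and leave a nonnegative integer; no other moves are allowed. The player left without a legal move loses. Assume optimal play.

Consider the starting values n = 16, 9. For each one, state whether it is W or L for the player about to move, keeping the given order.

Build the W/L table. Terminal = L. A non-terminal position is W if it has a move to some L; otherwise it is L.
n=0: no move → L
n=1: W (go to 0, an L position)
n=2: W (go to 0, an L position)
n=3: W (go to 0, an L position)
n=4: L (options 2(W), 3(W) are all W)
n=5: W (go to 0, an L position)
n=6: W (go to 4, an L position)
n=7: W (go to 0, an L position)
n=8: W (go to 4, an L position)
n=9: L (options 6(W), 8(W) are all W)
n=10: W (go to 9, an L position)
n=11: W (go to 0, an L position)
n=12: W (go to 9, an L position)
n=13: W (go to 0, an L position)
n=14: L (options 7(W), 12(W), 13(W) are all W)
n=15: W (go to 14, an L position)
n=16: W (go to 14, an L position)

16: W, 9: L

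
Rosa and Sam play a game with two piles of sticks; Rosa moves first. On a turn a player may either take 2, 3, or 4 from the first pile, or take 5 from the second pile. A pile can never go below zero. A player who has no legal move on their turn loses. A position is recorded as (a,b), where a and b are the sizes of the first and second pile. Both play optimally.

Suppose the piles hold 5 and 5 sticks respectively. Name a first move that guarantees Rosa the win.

Positions with no move are L. A position that does have a move is losing for the player to move precisely when every available move leads to a winning position for the opponent. Fill in the labels:
No move ever increases a pile, so every position that can arise here has a ≤ 5 and b ≤ 5; it is enough to label the cells with 0 ≤ a ≤ 5 and 0 ≤ b ≤ 5.
Every move lowers a or b (never raises either), so fill the grid row by row in increasing a, and left to right within a row: each cell's successors are then already labelled.
      b=0  b=1  b=2  b=3  b=4  b=5
a=0:    L    L    L    L    L    W
a=1:    L    L    L    L    L    W
a=2:    W    W    W    W    W    L
a=3:    W    W    W    W    W    L
a=4:    W    W    W    W    W    W
a=5:    W    W    W    W    W    W
Cells with no legal move (terminal, hence L): (0,0), (0,1), (0,2), (0,3), (0,4), (1,0), (1,1), (1,2), (1,3), (1,4).
The remaining L cells, each justified by listing all of its moves:
(2,5): →(0,5)(W), (2,0)(W) — all W, so L
(3,5): →(1,5)(W), (0,5)(W), (3,0)(W) — all W, so L
Every other cell has at least one move into one of the L cells above, so it is W.
From (5,5), the L positions reachable in one move are: (3,5), (2,5). Any move reaching one of these is winning.

Move to (3,5).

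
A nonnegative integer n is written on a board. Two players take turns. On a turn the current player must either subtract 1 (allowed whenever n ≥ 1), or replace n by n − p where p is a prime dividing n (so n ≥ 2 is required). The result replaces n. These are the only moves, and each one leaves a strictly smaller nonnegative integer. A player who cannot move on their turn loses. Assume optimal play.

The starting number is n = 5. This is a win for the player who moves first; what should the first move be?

Work bottom-up. With no move the player to move loses. Otherwise the position is W if at least one move leads to an L position for the opponent, and L if every move leads to a W.
n=0: no move → L
n=1: reaches L-position 0 → W
n=2: reaches L-position 0 → W
n=3: reaches L-position 0 → W
n=4: only reaches 2(W), 3(W), all W → L
n=5: reaches L-position 0 → W
From 5, the L positions reachable in one move are: 0, 4. Any move reaching one of these is winning.

Move to 0.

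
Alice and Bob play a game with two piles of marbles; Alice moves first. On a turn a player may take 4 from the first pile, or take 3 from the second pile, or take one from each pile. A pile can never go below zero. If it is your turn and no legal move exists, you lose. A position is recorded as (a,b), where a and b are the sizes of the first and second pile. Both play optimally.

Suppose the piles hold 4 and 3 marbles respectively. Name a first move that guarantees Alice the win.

Move to (3,2).

Compute win/loss labels from the base case upward. A position with no move is L. Any other position is W if it can reach an L in one move, else L.
No move ever increases a pile, so every position that can arise here has a ≤ 4 and b ≤ 3; it is enough to label the cells with 0 ≤ a ≤ 4 and 0 ≤ b ≤ 3.
Every move lowers a or b (never raises either), so fill the grid row by row in increasing a, and left to right within a row: each cell's successors are then already labelled.
      b=0  b=1  b=2  b=3
a=0:    L    L    L    W
a=1:    L    W    W    W
a=2:    L    W    L    W
a=3:    L    W    L    W
a=4:    W    W    W    W
Cells with no legal move (terminal, hence L): (0,0), (0,1), (0,2), (1,0), (2,0), (3,0).
The remaining L cells, each justified by listing all of its moves:
(2,2): L (sole option (1,1)(W) is W)
(3,2): L (sole option (2,1)(W) is W)
Every other cell has at least one move into one of the L cells above, so it is W.
From (4,3), the L positions reachable in one move are: (3,2).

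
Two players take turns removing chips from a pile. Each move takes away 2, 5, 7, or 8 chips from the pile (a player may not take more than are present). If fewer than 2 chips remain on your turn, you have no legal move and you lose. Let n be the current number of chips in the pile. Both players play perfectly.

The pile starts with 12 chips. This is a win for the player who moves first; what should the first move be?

Work bottom-up. With no move the player to move loses. Otherwise the position is W if at least one move leads to an L position for the opponent, and L if every move leads to a W.
n=0: no move → L
n=1: no move → L
n=2: reaches L-position 0 → W
n=3: reaches L-position 1 → W
n=4: only reaches 2(W), which is W → L
n=5: reaches L-position 0 → W
n=6: reaches L-position 4 → W
n=7: reaches L-position 0 → W
n=8: reaches L-position 1 → W
n=9: reaches L-position 4 → W
n=10: only reaches 8(W), 5(W), 3(W), 2(W), all W → L
n=11: reaches L-position 4 → W
n=12: reaches L-position 10 → W
From 12, the L positions reachable in one move are: 10, 4. Any move reaching one of these is winning.

Remove 2, leaving 10.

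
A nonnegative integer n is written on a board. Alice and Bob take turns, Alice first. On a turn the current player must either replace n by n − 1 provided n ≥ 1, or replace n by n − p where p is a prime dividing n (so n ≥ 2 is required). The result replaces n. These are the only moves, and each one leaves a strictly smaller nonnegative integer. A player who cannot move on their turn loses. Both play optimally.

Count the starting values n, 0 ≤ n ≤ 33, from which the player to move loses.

Compute win/loss labels from the base case upward. A position with no move is L. Any other position is W if it can reach an L in one move, else L.
n=0: no move → L
n=1: →0(L), so W
n=2: →0(L), so W
n=3: →0(L), so W
n=4: →2(W), 3(W) — all W, so L
n=5: →0(L), so W
n=6: →4(L), so W
n=7: →0(L), so W
n=8: →6(W), 7(W) — all W, so L
n=9: →8(L), so W
n=10: →8(L), so W
n=11: →0(L), so W
n=12: →9(W), 10(W), 11(W) — all W, so L
n=13: →0(L), so W
n=14: →12(L), so W
n=15: →12(L), so W
n=16: →14(W), 15(W) — all W, so L
n=17: →0(L), so W
n=18: →16(L), so W
n=19: →0(L), so W
n=20: →15(W), 18(W), 19(W) — all W, so L
n=21: →20(L), so W
n=22: →20(L), so W
n=23: →0(L), so W
n=24: →21(W), 22(W), 23(W) — all W, so L
n=25: →20(L), so W
n=26: →24(L), so W
n=27: →24(L), so W
n=28: →21(W), 26(W), 27(W) — all W, so L
n=29: →0(L), so W
n=30: →28(L), so W
n=31: →0(L), so W
n=32: →30(W), 31(W) — all W, so L
n=33: →32(L), so W
L entries with 0 ≤ n ≤ 33: n = 0, 4, 8, 12, 16, 20, 24, 28, 32; that makes 9.

9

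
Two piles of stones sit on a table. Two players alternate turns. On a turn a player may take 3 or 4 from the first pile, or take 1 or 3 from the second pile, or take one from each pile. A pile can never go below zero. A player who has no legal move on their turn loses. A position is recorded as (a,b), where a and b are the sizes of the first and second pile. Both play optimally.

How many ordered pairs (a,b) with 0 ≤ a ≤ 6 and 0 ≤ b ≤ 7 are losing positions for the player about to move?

Build the W/L table. Terminal = L. A non-terminal position is W if it has a move to some L; otherwise it is L.
Every move lowers a or b (never raises either), so fill the grid row by row in increasing a, and left to right within a row: each cell's successors are then already labelled.
      b=0  b=1  b=2  b=3  b=4  b=5  b=6  b=7
a=0:    L    W    L    W    L    W    L    W
a=1:    L    W    L    W    L    W    L    W
a=2:    L    W    L    W    L    W    L    W
a=3:    W    W    W    W    W    W    W    W
a=4:    W    L    W    L    W    L    W    L
a=5:    W    L    W    L    W    L    W    L
a=6:    W    L    W    L    W    L    W    L
Cells with no legal move (terminal, hence L): (0,0), (1,0), (2,0).
The remaining L cells, each justified by listing all of its moves:
(0,2): the only move is to (0,1)(W), a W ⇒ L
(0,4): moves to (0,3)(W), (0,1)(W); every one is W ⇒ L
(0,6): moves to (0,5)(W), (0,3)(W); every one is W ⇒ L
(1,2): moves to (1,1)(W), (0,1)(W); every one is W ⇒ L
(1,4): moves to (1,3)(W), (1,1)(W), (0,3)(W); every one is W ⇒ L
(1,6): moves to (1,5)(W), (1,3)(W), (0,5)(W); every one is W ⇒ L
(2,2): moves to (2,1)(W), (1,1)(W); every one is W ⇒ L
(2,4): moves to (2,3)(W), (2,1)(W), (1,3)(W); every one is W ⇒ L
(2,6): moves to (2,5)(W), (2,3)(W), (1,5)(W); every one is W ⇒ L
(4,1): moves to (1,1)(W), (0,1)(W), (4,0)(W), (3,0)(W); every one is W ⇒ L
(4,3): moves to (1,3)(W), (0,3)(W), (4,2)(W), (4,0)(W), (3,2)(W); every one is W ⇒ L
(4,5): moves to (1,5)(W), (0,5)(W), (4,4)(W), (4,2)(W), (3,4)(W); every one is W ⇒ L
(4,7): moves to (1,7)(W), (0,7)(W), (4,6)(W), (4,4)(W), (3,6)(W); every one is W ⇒ L
(5,1): moves to (2,1)(W), (1,1)(W), (5,0)(W), (4,0)(W); every one is W ⇒ L
(5,3): moves to (2,3)(W), (1,3)(W), (5,2)(W), (5,0)(W), (4,2)(W); every one is W ⇒ L
(5,5): moves to (2,5)(W), (1,5)(W), (5,4)(W), (5,2)(W), (4,4)(W); every one is W ⇒ L
(5,7): moves to (2,7)(W), (1,7)(W), (5,6)(W), (5,4)(W), (4,6)(W); every one is W ⇒ L
(6,1): moves to (3,1)(W), (2,1)(W), (6,0)(W), (5,0)(W); every one is W ⇒ L
(6,3): moves to (3,3)(W), (2,3)(W), (6,2)(W), (6,0)(W), (5,2)(W); every one is W ⇒ L
(6,5): moves to (3,5)(W), (2,5)(W), (6,4)(W), (6,2)(W), (5,4)(W); every one is W ⇒ L
(6,7): moves to (3,7)(W), (2,7)(W), (6,6)(W), (6,4)(W), (5,6)(W); every one is W ⇒ L
Every other cell has at least one move into one of the L cells above, so it is W.
L cells per row: a=0: 4, a=1: 4, a=2: 4, a=3: 0, a=4: 4, a=5: 4, a=6: 4; total 24.

24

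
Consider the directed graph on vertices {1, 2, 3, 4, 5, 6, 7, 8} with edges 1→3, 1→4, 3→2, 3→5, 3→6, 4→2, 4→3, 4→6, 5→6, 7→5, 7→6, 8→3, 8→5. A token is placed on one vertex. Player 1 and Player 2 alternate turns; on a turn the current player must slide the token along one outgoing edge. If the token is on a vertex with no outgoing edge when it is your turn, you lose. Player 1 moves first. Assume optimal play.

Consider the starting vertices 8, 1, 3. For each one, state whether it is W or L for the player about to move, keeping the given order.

Work bottom-up. With no move the player to move loses. Otherwise the position is W if at least one move leads to an L position for the opponent, and L if every move leads to a W.
Every edge goes from a vertex to one that appears earlier in the order 2, 6, 5, 3, 4, 8, 7, 1, so processing vertices in that order labels each vertex after all of its successors.
2: no outgoing edge → L
6: no outgoing edge → L
5: W (go to 6, an L position)
3: W (go to 6, an L position)
4: W (go to 6, an L position)
8: L (options 3(W), 5(W) are all W)
7: W (go to 6, an L position)
1: L (options 4(W), 3(W) are all W)

8: L, 1: L, 3: W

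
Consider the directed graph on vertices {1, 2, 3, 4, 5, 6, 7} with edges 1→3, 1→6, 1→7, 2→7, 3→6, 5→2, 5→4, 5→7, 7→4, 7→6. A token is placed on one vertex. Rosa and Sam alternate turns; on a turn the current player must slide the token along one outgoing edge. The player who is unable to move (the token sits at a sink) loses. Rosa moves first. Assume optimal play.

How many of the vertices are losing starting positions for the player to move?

Build the W/L table. Terminal = L. A non-terminal position is W if it has a move to some L; otherwise it is L.
Every edge goes from a vertex to one that appears earlier in the order 4, 6, 7, 2, 3, 1, 5, so processing vertices in that order labels each vertex after all of its successors.
4: no outgoing edge → L
6: no outgoing edge → L
7: can move to 6, which is L ⇒ W
2: the only move is to 7(W), a W ⇒ L
3: can move to 6, which is L ⇒ W
1: can move to 6, which is L ⇒ W
5: can move to 2, which is L ⇒ W
The L vertices are 2, 4, 6; that is 3 in all.

3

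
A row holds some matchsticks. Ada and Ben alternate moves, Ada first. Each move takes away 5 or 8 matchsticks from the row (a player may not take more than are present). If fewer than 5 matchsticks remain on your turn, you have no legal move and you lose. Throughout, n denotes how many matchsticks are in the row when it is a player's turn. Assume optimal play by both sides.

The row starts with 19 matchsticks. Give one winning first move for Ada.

Work bottom-up. With no move the player to move loses. Otherwise the position is W if at least one move leads to an L position for the opponent, and L if every move leads to a W.
n=0: no move → L
n=1: no move → L
n=2: no move → L
n=3: no move → L
n=4: no move → L
n=5: →0(L), so W
n=6: →1(L), so W
n=7: →2(L), so W
n=8: →3(L), so W
n=9: →4(L), so W
n=10: →2(L), so W
n=11: →3(L), so W
n=12: →4(L), so W
n=13: →8(W), 5(W) — all W, so L
n=14: →9(W), 6(W) — all W, so L
n=15: →10(W), 7(W) — all W, so L
n=16: →11(W), 8(W) — all W, so L
n=17: →12(W), 9(W) — all W, so L
n=18: →13(L), so W
n=19: →14(L), so W
From 19, the L positions reachable in one move are: 14.

Remove 5, leaving 14.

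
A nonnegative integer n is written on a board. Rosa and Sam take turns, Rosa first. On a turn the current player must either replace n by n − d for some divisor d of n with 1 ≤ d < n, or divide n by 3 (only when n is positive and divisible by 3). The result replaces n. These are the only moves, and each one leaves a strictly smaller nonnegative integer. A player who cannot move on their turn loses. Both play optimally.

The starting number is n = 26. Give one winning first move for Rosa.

Move to 13.

Work bottom-up. With no move the player to move loses. Otherwise the position is W if at least one move leads to an L position for the opponent, and L if every move leads to a W.
n=0: no move → L
n=1: no move → L
n=2: reaches L-position 1 → W
n=3: reaches L-position 1 → W
n=4: only reaches 2(W), 3(W), all W → L
n=5: reaches L-position 4 → W
n=6: reaches L-position 4 → W
n=7: only reaches 6(W), which is W → L
n=8: reaches L-position 4 → W
n=9: only reaches 3(W), 6(W), 8(W), all W → L
n=10: reaches L-position 9 → W
n=11: only reaches 10(W), which is W → L
n=12: reaches L-position 4 → W
n=13: only reaches 12(W), which is W → L
n=14: reaches L-position 7 → W
n=15: only reaches 5(W), 10(W), 12(W), 14(W), all W → L
n=16: reaches L-position 15 → W
n=17: only reaches 16(W), which is W → L
n=18: reaches L-position 9 → W
n=19: only reaches 18(W), which is W → L
n=20: reaches L-position 15 → W
n=21: reaches L-position 7 → W
n=22: reaches L-position 11 → W
n=23: only reaches 22(W), which is W → L
n=24: reaches L-position 23 → W
n=25: only reaches 20(W), 24(W), all W → L
n=26: reaches L-position 13 → W
From 26, the L positions reachable in one move are: 13, 25. Any move reaching one of these is winning.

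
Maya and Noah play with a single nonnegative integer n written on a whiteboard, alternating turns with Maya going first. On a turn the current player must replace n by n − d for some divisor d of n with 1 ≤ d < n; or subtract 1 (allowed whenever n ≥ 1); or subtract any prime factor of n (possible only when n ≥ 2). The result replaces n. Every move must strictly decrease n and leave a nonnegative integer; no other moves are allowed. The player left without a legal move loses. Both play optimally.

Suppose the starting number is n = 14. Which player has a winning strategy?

Noah wins.

Compute win/loss labels from the base case upward. A position with no move is L. Any other position is W if it can reach an L in one move, else L.
n=0: no move → L
n=1: can move to 0, which is L ⇒ W
n=2: can move to 0, which is L ⇒ W
n=3: can move to 0, which is L ⇒ W
n=4: moves to 2(W), 3(W); every one is W ⇒ L
n=5: can move to 0, which is L ⇒ W
n=6: can move to 4, which is L ⇒ W
n=7: can move to 0, which is L ⇒ W
n=8: can move to 4, which is L ⇒ W
n=9: moves to 6(W), 8(W); every one is W ⇒ L
n=10: can move to 9, which is L ⇒ W
n=11: can move to 0, which is L ⇒ W
n=12: can move to 9, which is L ⇒ W
n=13: can move to 0, which is L ⇒ W
n=14: moves to 7(W), 12(W), 13(W); every one is W ⇒ L
The starting position 14 is L: whatever Maya does, the opponent receives a W position.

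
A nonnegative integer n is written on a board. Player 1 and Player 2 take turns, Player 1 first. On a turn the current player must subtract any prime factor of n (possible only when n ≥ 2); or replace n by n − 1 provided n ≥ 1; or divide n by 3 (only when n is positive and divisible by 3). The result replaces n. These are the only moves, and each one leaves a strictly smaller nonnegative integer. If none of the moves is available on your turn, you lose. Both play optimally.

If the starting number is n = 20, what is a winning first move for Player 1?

Build the W/L table. Terminal = L. A non-terminal position is W if it has a move to some L; otherwise it is L.
n=0: no move → L
n=1: reaches L-position 0 → W
n=2: reaches L-position 0 → W
n=3: reaches L-position 0 → W
n=4: only reaches 2(W), 3(W), all W → L
n=5: reaches L-position 0 → W
n=6: reaches L-position 4 → W
n=7: reaches L-position 0 → W
n=8: only reaches 6(W), 7(W), all W → L
n=9: reaches L-position 8 → W
n=10: reaches L-position 8 → W
n=11: reaches L-position 0 → W
n=12: reaches L-position 4 → W
n=13: reaches L-position 0 → W
n=14: only reaches 7(W), 12(W), 13(W), all W → L
n=15: reaches L-position 14 → W
n=16: reaches L-position 14 → W
n=17: reaches L-position 0 → W
n=18: only reaches 6(W), 15(W), 16(W), 17(W), all W → L
n=19: reaches L-position 0 → W
n=20: reaches L-position 18 → W
From 20, the L positions reachable in one move are: 18.

Move to 18.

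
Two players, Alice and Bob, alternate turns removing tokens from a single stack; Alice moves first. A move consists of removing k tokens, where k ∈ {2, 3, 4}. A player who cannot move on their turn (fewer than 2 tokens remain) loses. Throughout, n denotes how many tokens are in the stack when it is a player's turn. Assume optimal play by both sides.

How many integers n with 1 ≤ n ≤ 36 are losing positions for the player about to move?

12

Build the W/L table. Terminal = L. A non-terminal position is W if it has a move to some L; otherwise it is L.
n=0: no move → L
n=1: no move → L
n=2: W (go to 0, an L position)
n=3: W (go to 1, an L position)
n=4: W (go to 1, an L position)
n=5: W (go to 1, an L position)
n=6: L (options 4(W), 3(W), 2(W) are all W)
n=7: L (options 5(W), 4(W), 3(W) are all W)
n=8: W (go to 6, an L position)
n=9: W (go to 7, an L position)
n=10: W (go to 7, an L position)
n=11: W (go to 7, an L position)
n=12: L (options 10(W), 9(W), 8(W) are all W)
n=13: L (options 11(W), 10(W), 9(W) are all W)
n=14: W (go to 12, an L position)
n=15: W (go to 13, an L position)
n=16: W (go to 13, an L position)
n=17: W (go to 13, an L position)
n=18: L (options 16(W), 15(W), 14(W) are all W)
n=19: L (options 17(W), 16(W), 15(W) are all W)
n=20: W (go to 18, an L position)
n=21: W (go to 19, an L position)
n=22: W (go to 19, an L position)
n=23: W (go to 19, an L position)
n=24: L (options 22(W), 21(W), 20(W) are all W)
n=25: L (options 23(W), 22(W), 21(W) are all W)
n=26: W (go to 24, an L position)
n=27: W (go to 25, an L position)
n=28: W (go to 25, an L position)
n=29: W (go to 25, an L position)
n=30: L (options 28(W), 27(W), 26(W) are all W)
n=31: L (options 29(W), 28(W), 27(W) are all W)
n=32: W (go to 30, an L position)
n=33: W (go to 31, an L position)
n=34: W (go to 31, an L position)
n=35: W (go to 31, an L position)
n=36: L (options 34(W), 33(W), 32(W) are all W)
L entries with 1 ≤ n ≤ 36 (n=0 is outside the asked range and is not counted): n = 1, 6, 7, 12, 13, 18, 19, 24, 25, 30, 31, 36; that makes 12.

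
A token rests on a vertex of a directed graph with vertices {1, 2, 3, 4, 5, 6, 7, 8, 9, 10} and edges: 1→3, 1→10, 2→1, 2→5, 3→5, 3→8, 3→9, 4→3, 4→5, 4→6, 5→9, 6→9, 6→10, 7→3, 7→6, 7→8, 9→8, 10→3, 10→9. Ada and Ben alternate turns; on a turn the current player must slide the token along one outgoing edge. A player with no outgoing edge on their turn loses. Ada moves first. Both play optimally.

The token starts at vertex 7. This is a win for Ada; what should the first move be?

Work bottom-up. With no move the player to move loses. Otherwise the position is W if at least one move leads to an L position for the opponent, and L if every move leads to a W.
Every edge goes from a vertex to one that appears earlier in the order 8, 9, 5, 3, 10, 6, 7, 1, 2, 4, so processing vertices in that order labels each vertex after all of its successors.
8: no outgoing edge → L
9: →8(L), so W
5: →9(W) only, which is W, so L
3: →5(L), so W
10: →3(W), 9(W) — all W, so L
6: →10(L), so W
7: →8(L), so W
1: →10(L), so W
2: →5(L), so W
4: →5(L), so W
From 7, the L positions reachable in one move are: 8.

Move to 8.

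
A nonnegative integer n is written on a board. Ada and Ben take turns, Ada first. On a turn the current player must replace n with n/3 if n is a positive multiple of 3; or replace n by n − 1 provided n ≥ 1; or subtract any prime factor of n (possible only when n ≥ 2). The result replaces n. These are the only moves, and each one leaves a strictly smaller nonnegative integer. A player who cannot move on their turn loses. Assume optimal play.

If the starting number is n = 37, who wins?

Ada wins.

Compute win/loss labels from the base case upward. A position with no move is L. Any other position is W if it can reach an L in one move, else L.
n=0: no move → L
n=1: →0(L), so W
n=2: →0(L), so W
n=3: →0(L), so W
n=4: →2(W), 3(W) — all W, so L
n=5: →0(L), so W
n=6: →4(L), so W
n=7: →0(L), so W
n=8: →6(W), 7(W) — all W, so L
n=9: →8(L), so W
n=10: →8(L), so W
n=11: →0(L), so W
n=12: →4(L), so W
n=13: →0(L), so W
n=14: →7(W), 12(W), 13(W) — all W, so L
n=15: →14(L), so W
n=16: →14(L), so W
n=17: →0(L), so W
n=18: →6(W), 15(W), 16(W), 17(W) — all W, so L
n=19: →0(L), so W
n=20: →18(L), so W
n=21: →14(L), so W
n=22: →11(W), 20(W), 21(W) — all W, so L
n=23: →0(L), so W
n=24: →8(L), so W
n=25: →20(W), 24(W) — all W, so L
n=26: →25(L), so W
n=27: →9(W), 24(W), 26(W) — all W, so L
n=28: →27(L), so W
n=29: →0(L), so W
n=30: →25(L), so W
n=31: →0(L), so W
n=32: →30(W), 31(W) — all W, so L
n=33: →22(L), so W
n=34: →32(L), so W
n=35: →28(W), 30(W), 34(W) — all W, so L
n=36: →35(L), so W
n=37: →0(L), so W
The starting position 37 is W: Ada should move to 0, handing over an L position.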